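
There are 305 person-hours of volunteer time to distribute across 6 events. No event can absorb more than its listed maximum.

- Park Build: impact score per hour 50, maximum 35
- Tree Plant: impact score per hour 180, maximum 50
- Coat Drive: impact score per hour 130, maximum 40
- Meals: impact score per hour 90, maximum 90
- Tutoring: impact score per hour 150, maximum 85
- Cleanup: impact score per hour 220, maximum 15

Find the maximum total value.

Highest impact score per hour first: Cleanup 220 > Tree Plant 180 > Tutoring 150 > Coat Drive 130 > Meals 90 > Park Build 50.
Cleanup: +15 to 15 (cap) — 290 left.
Tree Plant takes 50 to reach its cap of 50 — 240 left.
Give Tutoring 85 to hit its cap of 85 — 155 left.
Coat Drive takes 40 to reach its cap of 40 — 115 left.
Meals takes 90 to reach its cap of 90 — 25 left.
Park Build: +25 (room for 35) → 25. Pool exhausted.
Total = 50×25 + 180×50 + 130×40 + 90×90 + 150×85 + 220×15 = 39600.

39600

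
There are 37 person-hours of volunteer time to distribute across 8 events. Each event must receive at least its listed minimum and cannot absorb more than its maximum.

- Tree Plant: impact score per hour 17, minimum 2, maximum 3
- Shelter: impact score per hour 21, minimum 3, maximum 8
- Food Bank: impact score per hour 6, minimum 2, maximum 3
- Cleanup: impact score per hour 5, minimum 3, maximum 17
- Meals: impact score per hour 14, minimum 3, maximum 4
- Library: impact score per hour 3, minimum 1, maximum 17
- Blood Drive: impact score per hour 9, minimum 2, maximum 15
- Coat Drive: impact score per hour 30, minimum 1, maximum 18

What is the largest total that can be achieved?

Meeting every minimum uses 2+3+2+3+3+1+2+1 = 17 person-hours, leaving 20.
Highest impact score per hour first: Coat Drive 30 > Shelter 21 > Tree Plant 17 > Meals 14 > Blood Drive 9 > Food Bank 6 > Cleanup 5 > Library 3.
Coat Drive: +17 to 18 (cap) ; 3 left.
Shelter: +3 (room for 5) → 6. Pool exhausted.
Total = 17×2 + 21×6 + 6×2 + 5×3 + 14×3 + 3×1 + 9×2 + 30×18 = 790.

790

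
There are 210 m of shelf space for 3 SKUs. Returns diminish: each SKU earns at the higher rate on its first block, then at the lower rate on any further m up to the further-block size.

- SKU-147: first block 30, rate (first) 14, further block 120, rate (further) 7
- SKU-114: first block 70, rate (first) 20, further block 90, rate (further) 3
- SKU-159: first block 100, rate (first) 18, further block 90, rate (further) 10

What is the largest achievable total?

Order all 6 blocks by rate: SKU-114/tier1 20 > SKU-159/tier1 18 > SKU-147/tier1 14 > SKU-159/tier2 10 > SKU-147/tier2 7 > SKU-114/tier2 3.
Fill SKU-114 tier1 block (70 at 20) — 140 left.
SKU-159/tier1 (18): +100 — 40 left.
Fill SKU-147 tier1 block (30 at 14) — 10 left.
SKU-159/tier2: +10 of 90 at 10; pool empty.
Total = 20×70 + 18×100 + 14×30 + 10×10 = 3720.

3720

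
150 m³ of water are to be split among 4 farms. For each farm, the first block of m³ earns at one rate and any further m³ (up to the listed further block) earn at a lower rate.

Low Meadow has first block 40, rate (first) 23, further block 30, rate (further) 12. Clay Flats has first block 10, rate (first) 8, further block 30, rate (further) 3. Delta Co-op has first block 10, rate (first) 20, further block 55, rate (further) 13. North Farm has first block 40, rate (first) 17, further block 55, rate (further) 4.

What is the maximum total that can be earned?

Rank every tier by rate: Low Meadow/T1 23 > Delta Co-op/T1 20 > North Farm/T1 17 > Delta Co-op/T2 13 > Low Meadow/T2 12 > Clay Flats/T1 8 > North Farm/T2 4 > Clay Flats/T2 3.
Low Meadow/T1 (23): +40 → 110 left.
Delta Co-op T1 at 20: fill all 10 → 100 left.
North Farm T1 at 17: fill all 40 → 60 left.
Delta Co-op/T2 (13): +55 → 5 left.
Low Meadow T2 at 12: only 5 left, fill 5.
Total = 23×40 + 20×10 + 17×40 + 13×55 + 12×5 = 2575.

2575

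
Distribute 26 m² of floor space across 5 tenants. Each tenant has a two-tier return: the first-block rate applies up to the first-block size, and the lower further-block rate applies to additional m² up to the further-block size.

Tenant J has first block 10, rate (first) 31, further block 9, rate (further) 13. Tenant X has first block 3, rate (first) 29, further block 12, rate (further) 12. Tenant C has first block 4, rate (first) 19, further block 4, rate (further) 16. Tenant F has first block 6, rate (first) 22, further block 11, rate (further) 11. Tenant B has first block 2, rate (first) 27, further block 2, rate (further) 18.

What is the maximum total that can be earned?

677

Treat each block as its own option and order by rate: Tenant J/tier1 31 > Tenant X/tier1 29 > Tenant B/tier1 27 > Tenant F/tier1 22 > Tenant C/tier1 19 > Tenant B/tier2 18 > Tenant C/tier2 16 > Tenant J/tier2 13 > Tenant X/tier2 12 > Tenant F/tier2 11.
Tenant J tier1 at 31: fill all 10 — 16 left.
Tenant X/tier1 (29): +3 — 13 left.
Tenant B tier1 at 27: fill all 2 — 11 left.
Tenant F tier1 at 22: fill all 6 — 5 left.
Fill Tenant C tier1 block (4 at 19) — 1 left.
1 remain; put them into Tenant B tier2 at 18.
Total = 31×10 + 29×3 + 27×2 + 22×6 + 19×4 + 18×1 = 677.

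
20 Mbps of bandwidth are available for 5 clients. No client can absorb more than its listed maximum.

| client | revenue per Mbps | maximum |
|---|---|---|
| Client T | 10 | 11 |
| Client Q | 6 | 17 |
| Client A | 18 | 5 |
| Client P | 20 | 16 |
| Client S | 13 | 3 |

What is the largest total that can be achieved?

Rank by revenue per Mbps: Client P 20 > Client A 18 > Client S 13 > Client T 10 > Client Q 6.
Client P takes 16 to reach its cap of 16 — 4 left.
Client A has room for 5 but only 4 remain, so it gets 4.
Total = 18×4 + 20×16 = 392.

392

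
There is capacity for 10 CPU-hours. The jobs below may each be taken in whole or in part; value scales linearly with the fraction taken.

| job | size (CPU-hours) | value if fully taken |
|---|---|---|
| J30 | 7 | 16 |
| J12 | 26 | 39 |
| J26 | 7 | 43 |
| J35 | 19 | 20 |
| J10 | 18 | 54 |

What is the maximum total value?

52

Best value per unit of size first: J26 43/7≈6.14, J10 54/18≈3, J30 16/7≈2.29, J12 39/26≈1.5, J35 20/19≈1.05.
J26: take in full, 7 CPU-hours for value 43 — 3 left.
Only 3 CPU-hours remain; take 3/18 of J10 for value 54×3/18 = 9.
Total value = 52.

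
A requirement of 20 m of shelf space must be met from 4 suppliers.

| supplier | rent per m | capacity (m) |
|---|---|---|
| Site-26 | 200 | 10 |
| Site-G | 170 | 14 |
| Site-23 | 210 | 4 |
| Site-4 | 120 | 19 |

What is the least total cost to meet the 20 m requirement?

Cheapest first:
Site-4 (120): use full 19 ; 1 m to go.
Take 1 from Site-G at 170 to finish.
Site-26, Site-23: unused.
Cost = 19×120 + 1×170 = 2450.

2450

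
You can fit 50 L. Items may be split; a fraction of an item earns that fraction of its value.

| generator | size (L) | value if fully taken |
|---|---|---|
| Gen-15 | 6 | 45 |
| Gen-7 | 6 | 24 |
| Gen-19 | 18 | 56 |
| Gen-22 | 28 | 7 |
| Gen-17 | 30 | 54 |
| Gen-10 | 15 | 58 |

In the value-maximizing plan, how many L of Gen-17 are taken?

Best value per unit of size first: Gen-15 45/6≈7.5, Gen-7 24/6≈4, Gen-10 58/15≈3.87, Gen-19 56/18≈3.11, Gen-17 54/30≈1.8, Gen-22 7/28≈0.25.
All 6 L of Gen-15 fit (value 45) → 44 remain.
Gen-7: take in full, 6 L for value 24 → 38 left.
Take all of Gen-10 (15 L, value 58) → 23 L left.
All 18 L of Gen-19 fit (value 56) → 5 remain.
Fill the last 5 L with part of Gen-17: 5/30 of it earns 9.

5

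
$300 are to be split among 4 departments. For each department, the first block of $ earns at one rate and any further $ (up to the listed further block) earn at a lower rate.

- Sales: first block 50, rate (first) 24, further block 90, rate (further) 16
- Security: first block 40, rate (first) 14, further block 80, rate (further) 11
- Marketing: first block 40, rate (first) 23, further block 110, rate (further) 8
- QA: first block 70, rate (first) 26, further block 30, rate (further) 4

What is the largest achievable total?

6050

Order all 8 blocks by rate: QA/tier1 26 > Sales/tier1 24 > Marketing/tier1 23 > Sales/tier2 16 > Security/tier1 14 > Security/tier2 11 > Marketing/tier2 8 > QA/tier2 4.
QA tier1 at 26: fill all 70 → 230 left.
Sales tier1 at 24: fill all 50 → 180 left.
Marketing tier1 at 23: fill all 40 → 140 left.
Fill Sales tier2 block (90 at 16) → 50 left.
Security/tier1 (14): +40 → 10 left.
10 remain; put them into Security tier2 at 11.
Total = 26×70 + 24×50 + 23×40 + 16×90 + 14×40 + 11×10 = 6050.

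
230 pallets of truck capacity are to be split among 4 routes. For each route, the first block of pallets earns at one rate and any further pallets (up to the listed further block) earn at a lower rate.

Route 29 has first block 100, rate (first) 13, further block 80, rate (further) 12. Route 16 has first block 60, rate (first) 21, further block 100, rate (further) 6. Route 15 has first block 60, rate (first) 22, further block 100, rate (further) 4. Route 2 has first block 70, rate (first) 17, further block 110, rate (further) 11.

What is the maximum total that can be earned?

4290

Order all 8 blocks by rate: Route 15/tier1 22 > Route 16/tier1 21 > Route 2/tier1 17 > Route 29/tier1 13 > Route 29/tier2 12 > Route 2/tier2 11 > Route 16/tier2 6 > Route 15/tier2 4.
Route 15/tier1 (22): +60 — 170 left.
Route 16/tier1 (21): +60 — 110 left.
Fill Route 2 tier1 block (70 at 17) — 40 left.
Route 29 tier1 at 13: only 40 left, fill 40.
Total = 22×60 + 21×60 + 17×70 + 13×40 = 4290.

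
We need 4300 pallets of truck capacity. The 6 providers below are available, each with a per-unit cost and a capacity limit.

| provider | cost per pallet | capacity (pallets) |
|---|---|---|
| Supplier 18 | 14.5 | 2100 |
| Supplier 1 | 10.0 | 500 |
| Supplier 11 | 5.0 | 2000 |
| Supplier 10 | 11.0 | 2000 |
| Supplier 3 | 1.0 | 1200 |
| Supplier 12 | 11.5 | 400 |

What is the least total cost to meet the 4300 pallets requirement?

22800

Use providers in increasing cost order.
Supplier 3 (1.0): use full 1200 ; 3100 pallets to go.
Take 2000 from Supplier 11 at 5.0 ; need 1100 more.
Take 500 from Supplier 1 at 10.0 ; need 600 more.
Take 600 from Supplier 10 at 11.0 to finish.
Supplier 12, Supplier 18: unused.
Cost = 1200×1.0 + 2000×5.0 + 500×10.0 + 600×11.0 = 22800.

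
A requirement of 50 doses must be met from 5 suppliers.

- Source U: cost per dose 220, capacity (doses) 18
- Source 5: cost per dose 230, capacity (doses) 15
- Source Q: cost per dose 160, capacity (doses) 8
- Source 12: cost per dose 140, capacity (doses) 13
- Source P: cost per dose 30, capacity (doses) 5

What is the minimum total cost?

Cheapest first:
Take 5 from Source P at 30 → need 45 more.
Take 13 from Source 12 at 140 → need 32 more.
Take 8 from Source Q at 160 → need 24 more.
Source U (220): use full 18 → 6 doses to go.
Take 6 from Source 5 at 230 to finish.
Cost = 5×30 + 13×140 + 8×160 + 18×220 + 6×230 = 8590.

8590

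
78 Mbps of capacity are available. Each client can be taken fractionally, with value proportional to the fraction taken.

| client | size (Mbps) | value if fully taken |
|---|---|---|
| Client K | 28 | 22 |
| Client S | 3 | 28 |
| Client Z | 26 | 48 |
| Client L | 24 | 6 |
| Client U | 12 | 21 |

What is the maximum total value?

Sort by value density: Client S 28/3≈9.33, Client Z 48/26≈1.85, Client U 21/12≈1.75, Client K 22/28≈0.786, Client L 6/24≈0.25.
Take all of Client S (3 Mbps, value 28) ; 75 Mbps left.
Take all of Client Z (26 Mbps, value 48) ; 49 Mbps left.
Client U: take in full, 12 Mbps for value 21 ; 37 left.
Take all of Client K (28 Mbps, value 22) ; 9 Mbps left.
Fill the last 9 Mbps with part of Client L: 9/24 of it earns 2.25.
Total value = 121.25.

121.25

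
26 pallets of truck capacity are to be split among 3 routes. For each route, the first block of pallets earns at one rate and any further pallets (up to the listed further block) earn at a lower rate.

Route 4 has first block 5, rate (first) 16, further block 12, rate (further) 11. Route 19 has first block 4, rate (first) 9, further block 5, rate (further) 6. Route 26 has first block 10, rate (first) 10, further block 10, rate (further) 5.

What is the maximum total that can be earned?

Order all 6 blocks by rate: Route 4/tier1 16 > Route 4/tier2 11 > Route 26/tier1 10 > Route 19/tier1 9 > Route 19/tier2 6 > Route 26/tier2 5.
Fill Route 4 tier1 block (5 at 16) — 21 left.
Route 4 tier2 at 11: fill all 12 — 9 left.
Route 26 tier1 at 10: only 9 left, fill 9.
Total = 16×5 + 11×12 + 10×9 = 302.

302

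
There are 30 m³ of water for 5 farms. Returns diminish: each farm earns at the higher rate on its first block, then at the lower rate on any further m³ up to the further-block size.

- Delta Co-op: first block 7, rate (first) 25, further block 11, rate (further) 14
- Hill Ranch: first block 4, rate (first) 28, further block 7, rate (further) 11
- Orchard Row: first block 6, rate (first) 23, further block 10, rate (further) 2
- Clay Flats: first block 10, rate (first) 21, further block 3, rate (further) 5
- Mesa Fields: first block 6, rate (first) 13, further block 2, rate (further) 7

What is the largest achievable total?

Treat each block as its own option and order by rate: Hill Ranch/first 28 > Delta Co-op/first 25 > Orchard Row/first 23 > Clay Flats/first 21 > Delta Co-op/second 14 > Mesa Fields/first 13 > Hill Ranch/second 11 > Mesa Fields/second 7 > Clay Flats/second 5 > Orchard Row/second 2.
Hill Ranch first at 28: fill all 4 — 26 left.
Delta Co-op/first (25): +7 — 19 left.
Fill Orchard Row first block (6 at 23) — 13 left.
Fill Clay Flats first block (10 at 21) — 3 left.
Delta Co-op/second: +3 of 11 at 14; pool empty.
Total = 28×4 + 25×7 + 23×6 + 21×10 + 14×3 = 677.

677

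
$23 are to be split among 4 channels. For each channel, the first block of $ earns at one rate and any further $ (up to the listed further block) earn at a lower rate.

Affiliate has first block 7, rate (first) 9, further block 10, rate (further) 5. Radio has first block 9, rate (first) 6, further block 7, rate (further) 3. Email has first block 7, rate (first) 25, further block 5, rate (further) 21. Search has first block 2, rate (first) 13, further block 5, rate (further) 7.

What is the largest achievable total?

383

Treat each block as its own option and order by rate: Email/first 25 > Email/second 21 > Search/first 13 > Affiliate/first 9 > Search/second 7 > Radio/first 6 > Affiliate/second 5 > Radio/second 3.
Fill Email first block (7 at 25) ; 16 left.
Email second at 21: fill all 5 ; 11 left.
Search first at 13: fill all 2 ; 9 left.
Affiliate/first (9): +7 ; 2 left.
Search second at 7: only 2 left, fill 2.
Total = 25×7 + 21×5 + 13×2 + 9×7 + 7×2 = 383.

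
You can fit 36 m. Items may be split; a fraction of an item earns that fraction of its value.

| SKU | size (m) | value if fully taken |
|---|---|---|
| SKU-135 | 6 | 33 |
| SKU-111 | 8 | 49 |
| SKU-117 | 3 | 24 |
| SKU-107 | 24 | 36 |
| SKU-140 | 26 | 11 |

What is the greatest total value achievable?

Sort by value density: SKU-117 24/3≈8, SKU-111 49/8≈6.12, SKU-135 33/6≈5.5, SKU-107 36/24≈1.5, SKU-140 11/26≈0.423.
Take all of SKU-117 (3 m, value 24) ; 33 m left.
SKU-111: take in full, 8 m for value 49 ; 25 left.
SKU-135: take in full, 6 m for value 33 ; 19 left.
Only 19 m remain; take 19/24 of SKU-107 for value 36×19/24 = 28.5.
Total value = 134.5.

134.5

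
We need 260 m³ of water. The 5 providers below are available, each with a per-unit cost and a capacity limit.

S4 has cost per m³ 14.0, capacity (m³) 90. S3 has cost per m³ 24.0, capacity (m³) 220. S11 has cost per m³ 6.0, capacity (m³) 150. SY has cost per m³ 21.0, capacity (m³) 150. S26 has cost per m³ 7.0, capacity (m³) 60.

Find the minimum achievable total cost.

2020

Cheapest first:
S11 at 6.0: take all 150 m³ — 110 still needed.
S26 (7.0): use full 60 — 50 m³ to go.
S4 (14.0): take the remaining 50 — done.
SY, S3: unused.
Cost = 150×6.0 + 60×7.0 + 50×14.0 = 2020.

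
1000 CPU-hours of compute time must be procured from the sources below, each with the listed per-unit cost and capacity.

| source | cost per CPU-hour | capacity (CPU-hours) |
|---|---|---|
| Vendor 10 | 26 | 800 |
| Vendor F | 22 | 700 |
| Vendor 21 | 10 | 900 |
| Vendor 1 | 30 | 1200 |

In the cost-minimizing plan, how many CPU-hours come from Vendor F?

Cheapest first:
Vendor 21 (10): use full 900 ; 100 CPU-hours to go.
Take 100 from Vendor F at 22 to finish.
Vendor 10, Vendor 1: unused.

100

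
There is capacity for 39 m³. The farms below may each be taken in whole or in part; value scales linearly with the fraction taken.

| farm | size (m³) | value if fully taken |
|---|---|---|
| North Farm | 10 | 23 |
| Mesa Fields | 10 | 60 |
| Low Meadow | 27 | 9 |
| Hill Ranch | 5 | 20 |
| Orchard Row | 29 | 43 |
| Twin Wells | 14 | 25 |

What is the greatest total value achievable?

Sort by value density: Mesa Fields 60/10≈6, Hill Ranch 20/5≈4, North Farm 23/10≈2.3, Twin Wells 25/14≈1.79, Orchard Row 43/29≈1.48, Low Meadow 9/27≈0.333.
Take all of Mesa Fields (10 m³, value 60) ; 29 m³ left.
Take all of Hill Ranch (5 m³, value 20) ; 24 m³ left.
All 10 m³ of North Farm fit (value 23) ; 14 remain.
Twin Wells: take in full, 14 m³ for value 25 ; 0 left.
Total value = 128.

128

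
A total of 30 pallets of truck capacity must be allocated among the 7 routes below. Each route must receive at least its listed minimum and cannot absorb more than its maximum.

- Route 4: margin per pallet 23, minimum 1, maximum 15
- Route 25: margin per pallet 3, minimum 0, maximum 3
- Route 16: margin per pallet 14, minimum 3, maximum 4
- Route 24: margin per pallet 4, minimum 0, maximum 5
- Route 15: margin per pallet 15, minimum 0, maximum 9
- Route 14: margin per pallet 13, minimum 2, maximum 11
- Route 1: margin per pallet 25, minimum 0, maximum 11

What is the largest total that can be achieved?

665

Meeting every minimum uses 1+0+3+0+0+2+0 = 6 pallets, leaving 24.
Order the routes by margin per pallet: Route 1 25 > Route 4 23 > Route 15 15 > Route 16 14 > Route 14 13 > Route 24 4 > Route 25 3.
Give Route 1 11 more to hit its cap of 11 — 13 left.
Route 4: +13 (room for 14) → 14. Pool exhausted.
Total = 23×14 + 14×3 + 13×2 + 25×11 = 665.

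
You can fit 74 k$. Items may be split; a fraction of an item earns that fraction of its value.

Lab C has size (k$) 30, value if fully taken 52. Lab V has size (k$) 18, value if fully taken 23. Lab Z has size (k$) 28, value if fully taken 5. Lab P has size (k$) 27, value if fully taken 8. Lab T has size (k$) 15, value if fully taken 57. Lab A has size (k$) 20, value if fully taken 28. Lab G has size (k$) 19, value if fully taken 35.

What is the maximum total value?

Rank by value-to-size ratio: Lab T 57/15≈3.8, Lab G 35/19≈1.84, Lab C 52/30≈1.73, Lab A 28/20≈1.4, Lab V 23/18≈1.28, Lab P 8/27≈0.296, Lab Z 5/28≈0.179.
Take all of Lab T (15 k$, value 57) → 59 k$ left.
Take all of Lab G (19 k$, value 35) → 40 k$ left.
Lab C: take in full, 30 k$ for value 52 → 10 left.
Fill the last 10 k$ with part of Lab A: 10/20 of it earns 14.
Total value = 158.

158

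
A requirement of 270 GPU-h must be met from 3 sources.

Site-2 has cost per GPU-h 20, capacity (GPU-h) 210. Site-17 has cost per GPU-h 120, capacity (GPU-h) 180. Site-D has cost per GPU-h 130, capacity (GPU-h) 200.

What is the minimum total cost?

11400

Cheapest first:
Take 210 from Site-2 at 20 → need 60 more.
Site-17 (120): take the remaining 60 → done.
Site-D: unused.
Cost = 210×20 + 60×120 = 11400.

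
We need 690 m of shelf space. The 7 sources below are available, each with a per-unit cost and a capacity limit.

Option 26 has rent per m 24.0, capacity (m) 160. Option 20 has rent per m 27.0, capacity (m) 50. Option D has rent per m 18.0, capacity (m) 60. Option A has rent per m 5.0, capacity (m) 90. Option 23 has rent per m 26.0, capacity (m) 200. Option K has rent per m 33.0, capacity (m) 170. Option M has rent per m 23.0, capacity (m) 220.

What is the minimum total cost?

14590

Fill from the cheapest source first.
Option A (5.0): use full 90 ; 600 m to go.
Take 60 from Option D at 18.0 ; need 540 more.
Take 220 from Option M at 23.0 ; need 320 more.
Take 160 from Option 26 at 24.0 ; need 160 more.
Option 23 (26.0): take the remaining 160 ; done.
Option 20, Option K: unused.
Cost = 90×5.0 + 60×18.0 + 220×23.0 + 160×24.0 + 160×26.0 = 14590.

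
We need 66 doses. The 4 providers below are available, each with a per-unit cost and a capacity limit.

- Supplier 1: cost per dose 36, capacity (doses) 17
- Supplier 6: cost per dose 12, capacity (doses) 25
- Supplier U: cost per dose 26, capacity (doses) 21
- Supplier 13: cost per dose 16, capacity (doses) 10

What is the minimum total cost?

1366

Fill from the cheapest provider first.
Take 25 from Supplier 6 at 12 → need 41 more.
Supplier 13 (16): use full 10 → 31 doses to go.
Supplier U at 26: take all 21 doses → 10 still needed.
Supplier 1 at 36: take 10 of its 17 → requirement met.
Cost = 25×12 + 10×16 + 21×26 + 10×36 = 1366.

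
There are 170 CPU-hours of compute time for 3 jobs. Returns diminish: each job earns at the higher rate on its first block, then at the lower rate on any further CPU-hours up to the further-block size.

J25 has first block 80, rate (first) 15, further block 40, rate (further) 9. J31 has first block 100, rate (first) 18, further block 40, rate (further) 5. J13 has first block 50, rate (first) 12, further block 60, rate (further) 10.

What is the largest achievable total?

Rank every tier by rate: J31/tier1 18 > J25/tier1 15 > J13/tier1 12 > J13/tier2 10 > J25/tier2 9 > J31/tier2 5.
J31 tier1 at 18: fill all 100 → 70 left.
J25/tier1: +70 of 80 at 15; pool empty.
Total = 18×100 + 15×70 = 2850.

2850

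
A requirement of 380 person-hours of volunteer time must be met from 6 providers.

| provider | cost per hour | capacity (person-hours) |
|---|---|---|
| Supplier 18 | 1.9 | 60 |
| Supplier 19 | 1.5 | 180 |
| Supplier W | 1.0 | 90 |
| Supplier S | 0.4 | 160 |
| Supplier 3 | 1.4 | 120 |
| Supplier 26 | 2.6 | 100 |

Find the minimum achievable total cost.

Cheapest first:
Take 160 from Supplier S at 0.4 — need 220 more.
Take 90 from Supplier W at 1.0 — need 130 more.
Supplier 3 (1.4): use full 120 — 10 person-hours to go.
Supplier 19 at 1.5: take 10 of its 180 — requirement met.
Supplier 18, Supplier 26: unused.
Cost = 160×0.4 + 90×1.0 + 120×1.4 + 10×1.5 = 337.

337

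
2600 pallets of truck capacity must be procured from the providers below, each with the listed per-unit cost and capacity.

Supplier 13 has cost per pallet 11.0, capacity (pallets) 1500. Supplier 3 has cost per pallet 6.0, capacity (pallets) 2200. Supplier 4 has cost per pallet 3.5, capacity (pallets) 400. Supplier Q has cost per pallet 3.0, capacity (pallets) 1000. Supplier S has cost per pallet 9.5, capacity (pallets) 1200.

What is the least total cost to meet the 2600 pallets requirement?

Fill from the cheapest provider first.
Supplier Q at 3.0: take all 1000 pallets ; 1600 still needed.
Supplier 4 (3.5): use full 400 ; 1200 pallets to go.
Take 1200 from Supplier 3 at 6.0 to finish.
Supplier S, Supplier 13: unused.
Cost = 1000×3.0 + 400×3.5 + 1200×6.0 = 11600.

11600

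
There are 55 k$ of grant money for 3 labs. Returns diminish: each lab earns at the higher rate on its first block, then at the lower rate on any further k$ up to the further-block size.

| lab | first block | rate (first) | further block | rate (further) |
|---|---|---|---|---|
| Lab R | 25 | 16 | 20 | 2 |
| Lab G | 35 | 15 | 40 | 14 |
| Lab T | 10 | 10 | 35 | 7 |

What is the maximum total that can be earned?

850

Rank every tier by rate: Lab R/tier1 16 > Lab G/tier1 15 > Lab G/tier2 14 > Lab T/tier1 10 > Lab T/tier2 7 > Lab R/tier2 2.
Lab R/tier1 (16): +25 → 30 left.
30 remain; put them into Lab G tier1 at 15.
Total = 16×25 + 15×30 = 850.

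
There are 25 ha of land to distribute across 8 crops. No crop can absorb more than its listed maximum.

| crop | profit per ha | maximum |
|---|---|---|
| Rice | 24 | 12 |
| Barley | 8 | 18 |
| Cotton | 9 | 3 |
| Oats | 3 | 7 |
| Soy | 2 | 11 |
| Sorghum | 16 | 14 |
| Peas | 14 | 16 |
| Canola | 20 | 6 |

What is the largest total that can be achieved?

520

Rank by profit per ha: Rice 24 > Canola 20 > Sorghum 16 > Peas 14 > Cotton 9 > Barley 8 > Oats 3 > Soy 2.
Give Rice 12 to hit its cap of 12 — 13 left.
Canola: +6 to 6 (cap) — 7 left.
Sorghum has room for 14 but only 7 remain, so it gets 7.
Total = 24×12 + 16×7 + 20×6 = 520.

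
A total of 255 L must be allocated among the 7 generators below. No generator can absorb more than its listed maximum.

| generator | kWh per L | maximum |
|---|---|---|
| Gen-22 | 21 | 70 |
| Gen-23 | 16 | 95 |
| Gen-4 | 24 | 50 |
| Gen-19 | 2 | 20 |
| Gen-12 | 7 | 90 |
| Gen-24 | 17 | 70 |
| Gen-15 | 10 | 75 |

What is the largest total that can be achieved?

Rank by kWh per L: Gen-4 24 > Gen-22 21 > Gen-24 17 > Gen-23 16 > Gen-15 10 > Gen-12 7 > Gen-19 2.
Gen-4: +50 to 50 (cap) ; 205 left.
Gen-22 takes 70 to reach its cap of 70 ; 135 left.
Gen-24: +70 to 70 (cap) ; 65 left.
Gen-23 has room for 95 but only 65 remain, so it gets 65.
Total = 21×70 + 16×65 + 24×50 + 17×70 = 4900.

4900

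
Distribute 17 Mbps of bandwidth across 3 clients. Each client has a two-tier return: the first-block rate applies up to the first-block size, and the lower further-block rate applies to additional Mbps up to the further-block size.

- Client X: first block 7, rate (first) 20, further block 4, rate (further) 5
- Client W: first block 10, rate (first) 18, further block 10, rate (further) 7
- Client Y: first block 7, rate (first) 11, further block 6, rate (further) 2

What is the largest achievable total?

320

Rank every tier by rate: Client X/T1 20 > Client W/T1 18 > Client Y/T1 11 > Client W/T2 7 > Client X/T2 5 > Client Y/T2 2.
Client X T1 at 20: fill all 7 — 10 left.
Client W T1 at 18: fill all 10 — 0 left.
Total = 20×7 + 18×10 = 320.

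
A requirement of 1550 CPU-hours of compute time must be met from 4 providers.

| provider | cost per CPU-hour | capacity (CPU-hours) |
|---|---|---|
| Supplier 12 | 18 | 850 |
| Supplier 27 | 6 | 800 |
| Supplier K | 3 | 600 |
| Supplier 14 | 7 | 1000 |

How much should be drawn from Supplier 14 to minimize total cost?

Fill from the cheapest provider first.
Take 600 from Supplier K at 3 — need 950 more.
Take 800 from Supplier 27 at 6 — need 150 more.
Supplier 14 (7): take the remaining 150 — done.
Supplier 12: unused.

150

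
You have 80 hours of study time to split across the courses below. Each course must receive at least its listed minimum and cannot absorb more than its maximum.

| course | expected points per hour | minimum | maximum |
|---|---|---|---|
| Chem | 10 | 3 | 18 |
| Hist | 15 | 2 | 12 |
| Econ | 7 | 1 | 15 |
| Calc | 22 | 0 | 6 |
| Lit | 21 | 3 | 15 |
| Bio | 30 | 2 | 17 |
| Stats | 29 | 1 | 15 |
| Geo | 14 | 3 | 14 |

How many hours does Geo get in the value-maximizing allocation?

11

Meeting every minimum uses 3+2+1+0+3+2+1+3 = 15 hours, leaving 65.
Rank by expected points per hour: Bio 30 > Stats 29 > Calc 22 > Lit 21 > Hist 15 > Geo 14 > Chem 10 > Econ 7.
Give Bio 15 more to hit its cap of 17 — 50 left.
Stats takes 14 more to reach its cap of 15 — 36 left.
Give Calc 6 more to hit its cap of 6 — 30 left.
Lit: +12 to 15 (cap) — 18 left.
Hist takes 10 more to reach its cap of 12 — 8 left.
Only 8 left; Geo takes them to reach 11.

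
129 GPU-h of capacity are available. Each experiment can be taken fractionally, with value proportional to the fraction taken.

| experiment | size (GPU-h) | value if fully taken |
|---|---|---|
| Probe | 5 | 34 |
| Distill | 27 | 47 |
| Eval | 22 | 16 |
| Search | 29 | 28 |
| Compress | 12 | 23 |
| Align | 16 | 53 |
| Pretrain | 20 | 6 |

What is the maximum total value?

Rank by value-to-size ratio: Probe 34/5≈6.8, Align 53/16≈3.31, Compress 23/12≈1.92, Distill 47/27≈1.74, Search 28/29≈0.966, Eval 16/22≈0.727, Pretrain 6/20≈0.3.
All 5 GPU-h of Probe fit (value 34) — 124 remain.
Take all of Align (16 GPU-h, value 53) — 108 GPU-h left.
Take all of Compress (12 GPU-h, value 23) — 96 GPU-h left.
All 27 GPU-h of Distill fit (value 47) — 69 remain.
Search: take in full, 29 GPU-h for value 28 — 40 left.
Take all of Eval (22 GPU-h, value 16) — 18 GPU-h left.
Only 18 GPU-h remain; take 18/20 of Pretrain for value 6×18/20 = 5.4.
Total value = 206.4.

206.4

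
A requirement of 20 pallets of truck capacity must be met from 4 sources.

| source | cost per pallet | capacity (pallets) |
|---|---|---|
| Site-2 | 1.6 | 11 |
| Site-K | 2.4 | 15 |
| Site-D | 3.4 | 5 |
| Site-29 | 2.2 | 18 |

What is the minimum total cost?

Use sources in increasing cost order.
Take 11 from Site-2 at 1.6 ; need 9 more.
Take 9 from Site-29 at 2.2 to finish.
Site-K, Site-D: unused.
Cost = 11×1.6 + 9×2.2 = 37.4.

37.4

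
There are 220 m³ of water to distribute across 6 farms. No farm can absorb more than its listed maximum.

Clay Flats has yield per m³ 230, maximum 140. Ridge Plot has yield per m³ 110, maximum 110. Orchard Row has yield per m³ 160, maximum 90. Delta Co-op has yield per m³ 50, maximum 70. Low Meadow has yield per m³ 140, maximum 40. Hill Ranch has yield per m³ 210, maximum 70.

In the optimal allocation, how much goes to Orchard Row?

10

Order the farms by yield per m³: Clay Flats 230 > Hill Ranch 210 > Orchard Row 160 > Low Meadow 140 > Ridge Plot 110 > Delta Co-op 50.
Give Clay Flats 140 to hit its cap of 140 — 80 left.
Give Hill Ranch 70 to hit its cap of 70 — 10 left.
Only 10 left; Orchard Row takes them to reach 10.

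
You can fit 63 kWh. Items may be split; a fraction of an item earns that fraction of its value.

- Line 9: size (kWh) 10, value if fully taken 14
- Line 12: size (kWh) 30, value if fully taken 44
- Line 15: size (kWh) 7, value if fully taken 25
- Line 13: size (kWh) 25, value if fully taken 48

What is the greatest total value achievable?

Best value per unit of size first: Line 15 25/7≈3.57, Line 13 48/25≈1.92, Line 12 44/30≈1.47, Line 9 14/10≈1.4.
Line 15: take in full, 7 kWh for value 25 → 56 left.
Line 13: take in full, 25 kWh for value 48 → 31 left.
Take all of Line 12 (30 kWh, value 44) → 1 kWh left.
Fill the last 1 kWh with part of Line 9: 1/10 of it earns 1.4.
Total value = 118.4.

118.4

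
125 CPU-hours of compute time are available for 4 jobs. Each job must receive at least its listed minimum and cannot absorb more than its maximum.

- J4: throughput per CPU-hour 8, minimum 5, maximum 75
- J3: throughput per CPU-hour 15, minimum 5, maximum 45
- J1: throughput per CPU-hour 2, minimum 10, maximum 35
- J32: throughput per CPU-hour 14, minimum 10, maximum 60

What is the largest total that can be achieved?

1615

Meeting every minimum uses 5+5+10+10 = 30 CPU-hours, leaving 95.
Highest throughput per CPU-hour first: J3 15 > J32 14 > J4 8 > J1 2.
J3: +40 to 45 (cap) → 55 left.
J32 takes 50 more to reach its cap of 60 → 5 left.
Only 5 left; J4 takes them to reach 10.
Total = 8×10 + 15×45 + 2×10 + 14×60 = 1615.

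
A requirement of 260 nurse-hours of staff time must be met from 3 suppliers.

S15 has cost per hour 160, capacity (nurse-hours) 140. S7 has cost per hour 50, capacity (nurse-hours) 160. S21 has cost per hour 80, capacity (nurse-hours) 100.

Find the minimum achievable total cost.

16000

Use suppliers in increasing cost order.
S7 (50): use full 160 ; 100 nurse-hours to go.
Take 100 from S21 at 80 ; need 0 more.
S15: unused.
Cost = 160×50 + 100×80 = 16000.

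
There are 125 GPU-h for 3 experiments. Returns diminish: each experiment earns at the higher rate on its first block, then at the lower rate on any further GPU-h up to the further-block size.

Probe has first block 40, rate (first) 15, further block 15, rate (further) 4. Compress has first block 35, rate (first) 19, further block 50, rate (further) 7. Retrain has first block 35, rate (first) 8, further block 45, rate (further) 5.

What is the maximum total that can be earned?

Treat each block as its own option and order by rate: Compress/tier1 19 > Probe/tier1 15 > Retrain/tier1 8 > Compress/tier2 7 > Retrain/tier2 5 > Probe/tier2 4.
Compress tier1 at 19: fill all 35 ; 90 left.
Fill Probe tier1 block (40 at 15) ; 50 left.
Fill Retrain tier1 block (35 at 8) ; 15 left.
15 remain; put them into Compress tier2 at 7.
Total = 19×35 + 15×40 + 8×35 + 7×15 = 1650.

1650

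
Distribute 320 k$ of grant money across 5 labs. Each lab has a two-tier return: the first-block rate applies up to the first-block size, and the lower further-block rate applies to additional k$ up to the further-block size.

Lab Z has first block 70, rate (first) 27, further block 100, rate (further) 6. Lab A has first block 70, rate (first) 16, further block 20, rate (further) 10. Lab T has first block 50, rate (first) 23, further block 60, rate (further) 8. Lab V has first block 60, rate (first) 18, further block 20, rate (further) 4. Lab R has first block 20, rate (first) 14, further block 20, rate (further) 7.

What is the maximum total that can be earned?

Rank every tier by rate: Lab Z/tier1 27 > Lab T/tier1 23 > Lab V/tier1 18 > Lab A/tier1 16 > Lab R/tier1 14 > Lab A/tier2 10 > Lab T/tier2 8 > Lab R/tier2 7 > Lab Z/tier2 6 > Lab V/tier2 4.
Lab Z tier1 at 27: fill all 70 — 250 left.
Fill Lab T tier1 block (50 at 23) — 200 left.
Fill Lab V tier1 block (60 at 18) — 140 left.
Fill Lab A tier1 block (70 at 16) — 70 left.
Lab R/tier1 (14): +20 — 50 left.
Fill Lab A tier2 block (20 at 10) — 30 left.
Lab T/tier2: +30 of 60 at 8; pool empty.
Total = 27×70 + 23×50 + 18×60 + 16×70 + 14×20 + 10×20 + 8×30 = 5960.

5960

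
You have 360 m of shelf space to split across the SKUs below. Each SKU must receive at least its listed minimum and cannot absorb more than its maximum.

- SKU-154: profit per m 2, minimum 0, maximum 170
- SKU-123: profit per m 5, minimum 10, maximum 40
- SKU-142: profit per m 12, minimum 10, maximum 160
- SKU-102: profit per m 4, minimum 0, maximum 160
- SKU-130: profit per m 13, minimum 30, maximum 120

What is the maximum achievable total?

3840

Meeting every minimum uses 0+10+10+0+30 = 50 m, leaving 310.
Highest profit per m first: SKU-130 13 > SKU-142 12 > SKU-123 5 > SKU-102 4 > SKU-154 2.
Give SKU-130 90 more to hit its cap of 120 ; 220 left.
SKU-142: +150 to 160 (cap) ; 70 left.
SKU-123: +30 to 40 (cap) ; 40 left.
SKU-102 has room for 160 more but only 40 remain, so it gets 40.
Total = 5×40 + 12×160 + 4×40 + 13×120 = 3840.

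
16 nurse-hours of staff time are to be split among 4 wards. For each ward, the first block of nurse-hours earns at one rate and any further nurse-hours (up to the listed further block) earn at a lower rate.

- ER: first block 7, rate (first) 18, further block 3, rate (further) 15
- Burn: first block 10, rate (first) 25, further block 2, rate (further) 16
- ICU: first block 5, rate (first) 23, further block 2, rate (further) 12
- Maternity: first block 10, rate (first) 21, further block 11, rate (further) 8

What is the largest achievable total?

Order all 8 blocks by rate: Burn/T1 25 > ICU/T1 23 > Maternity/T1 21 > ER/T1 18 > Burn/T2 16 > ER/T2 15 > ICU/T2 12 > Maternity/T2 8.
Burn T1 at 25: fill all 10 ; 6 left.
ICU T1 at 23: fill all 5 ; 1 left.
Maternity T1 at 21: only 1 left, fill 1.
Total = 25×10 + 23×5 + 21×1 = 386.

386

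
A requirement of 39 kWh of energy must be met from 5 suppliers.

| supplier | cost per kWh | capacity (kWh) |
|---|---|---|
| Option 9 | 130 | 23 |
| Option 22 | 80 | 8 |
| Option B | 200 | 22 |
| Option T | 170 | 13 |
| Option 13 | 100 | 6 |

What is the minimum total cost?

Use suppliers in increasing cost order.
Option 22 (80): use full 8 — 31 kWh to go.
Option 13 at 100: take all 6 kWh — 25 still needed.
Option 9 at 130: take all 23 kWh — 2 still needed.
Option T at 170: take 2 of its 13 — requirement met.
Option B: unused.
Cost = 8×80 + 6×100 + 23×130 + 2×170 = 4570.

4570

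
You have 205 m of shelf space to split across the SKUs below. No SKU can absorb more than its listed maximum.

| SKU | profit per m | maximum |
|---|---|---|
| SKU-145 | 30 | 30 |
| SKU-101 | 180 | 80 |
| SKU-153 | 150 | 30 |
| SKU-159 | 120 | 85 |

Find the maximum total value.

Highest profit per m first: SKU-101 180 > SKU-153 150 > SKU-159 120 > SKU-145 30.
Give SKU-101 80 to hit its cap of 80 — 125 left.
SKU-153: +30 to 30 (cap) — 95 left.
SKU-159 takes 85 to reach its cap of 85 — 10 left.
Only 10 left; SKU-145 takes them to reach 10.
Total = 30×10 + 180×80 + 150×30 + 120×85 = 29400.

29400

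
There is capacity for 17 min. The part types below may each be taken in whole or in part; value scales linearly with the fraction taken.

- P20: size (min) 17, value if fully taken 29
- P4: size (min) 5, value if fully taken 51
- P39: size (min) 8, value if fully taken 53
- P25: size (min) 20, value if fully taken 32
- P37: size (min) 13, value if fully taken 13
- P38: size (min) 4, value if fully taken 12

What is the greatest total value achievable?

Sort by value density: P4 51/5≈10.2, P39 53/8≈6.62, P38 12/4≈3, P20 29/17≈1.71, P25 32/20≈1.6, P37 13/13≈1.
All 5 min of P4 fit (value 51) → 12 remain.
All 8 min of P39 fit (value 53) → 4 remain.
Take all of P38 (4 min, value 12) → 0 min left.
Total value = 116.

116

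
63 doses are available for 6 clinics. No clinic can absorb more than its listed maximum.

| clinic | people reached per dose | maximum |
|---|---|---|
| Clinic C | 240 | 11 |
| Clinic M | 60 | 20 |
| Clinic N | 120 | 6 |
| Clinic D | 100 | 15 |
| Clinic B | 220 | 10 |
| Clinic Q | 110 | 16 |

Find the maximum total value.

Rank by people reached per dose: Clinic C 240 > Clinic B 220 > Clinic N 120 > Clinic Q 110 > Clinic D 100 > Clinic M 60.
Clinic C: +11 to 11 (cap) → 52 left.
Clinic B: +10 to 10 (cap) → 42 left.
Give Clinic N 6 to hit its cap of 6 → 36 left.
Give Clinic Q 16 to hit its cap of 16 → 20 left.
Clinic D: +15 to 15 (cap) → 5 left.
Only 5 left; Clinic M takes them to reach 5.
Total = 240×11 + 60×5 + 120×6 + 100×15 + 220×10 + 110×16 = 9120.

9120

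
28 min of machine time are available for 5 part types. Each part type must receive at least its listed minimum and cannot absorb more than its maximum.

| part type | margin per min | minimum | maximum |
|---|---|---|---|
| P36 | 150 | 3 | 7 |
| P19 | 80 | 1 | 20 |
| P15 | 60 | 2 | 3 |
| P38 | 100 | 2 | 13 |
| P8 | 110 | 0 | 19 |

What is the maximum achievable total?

3210

Meeting every minimum uses 3+1+2+2+0 = 8 min, leaving 20.
Rank by margin per min: P36 150 > P8 110 > P38 100 > P19 80 > P15 60.
P36 takes 4 more to reach its cap of 7 — 16 left.
P8 has room for 19 more but only 16 remain, so it gets 16.
Total = 150×7 + 80×1 + 60×2 + 100×2 + 110×16 = 3210.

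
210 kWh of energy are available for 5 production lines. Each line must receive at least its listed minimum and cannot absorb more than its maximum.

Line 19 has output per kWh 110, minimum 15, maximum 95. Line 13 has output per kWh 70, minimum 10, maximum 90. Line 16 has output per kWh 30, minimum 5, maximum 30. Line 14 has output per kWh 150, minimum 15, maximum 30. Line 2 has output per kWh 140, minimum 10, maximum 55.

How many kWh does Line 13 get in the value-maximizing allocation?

25

Meeting every minimum uses 15+10+5+15+10 = 55 kWh, leaving 155.
Order the production lines by output per kWh: Line 14 150 > Line 2 140 > Line 19 110 > Line 13 70 > Line 16 30.
Line 14: +15 to 30 (cap) — 140 left.
Line 2 takes 45 more to reach its cap of 55 — 95 left.
Line 19 takes 80 more to reach its cap of 95 — 15 left.
Line 13: +15 (room for 80) → 25. Pool exhausted.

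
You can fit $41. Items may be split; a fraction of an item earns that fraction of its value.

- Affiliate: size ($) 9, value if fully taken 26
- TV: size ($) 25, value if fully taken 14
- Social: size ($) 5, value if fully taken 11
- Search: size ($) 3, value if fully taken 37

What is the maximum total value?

87.44

Rank by value-to-size ratio: Search 37/3≈12.3, Affiliate 26/9≈2.89, Social 11/5≈2.2, TV 14/25≈0.56.
Take all of Search (3 $, value 37) ; 38 $ left.
Take all of Affiliate (9 $, value 26) ; 29 $ left.
All 5 $ of Social fit (value 11) ; 24 remain.
Fill the last 24 $ with part of TV: 24/25 of it earns 13.44.
Total value = 87.44.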